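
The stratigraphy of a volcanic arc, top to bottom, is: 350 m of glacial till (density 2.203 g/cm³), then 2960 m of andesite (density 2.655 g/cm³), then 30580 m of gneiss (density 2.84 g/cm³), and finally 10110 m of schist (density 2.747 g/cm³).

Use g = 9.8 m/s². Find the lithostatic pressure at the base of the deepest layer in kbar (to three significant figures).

glacial till: 2203 kg/m³ × 9.8 m/s² × 350 m = 7.556×10^6 Pa = 0.07556 kbar
andesite: 2655 kg/m³ × 9.8 m/s² × 2960 m = 7.702×10^7 Pa = 0.7702 kbar
gneiss: 2840 kg/m³ × 9.8 m/s² × 30580 m = 8.511×10^8 Pa = 8.511 kbar
schist: 2747 kg/m³ × 9.8 m/s² × 10110 m = 2.722×10^8 Pa = 2.722 kbar
Total = 0.07556 + 0.7702 + 8.511 + 2.722 = 12.078 kbar

12.1 kbar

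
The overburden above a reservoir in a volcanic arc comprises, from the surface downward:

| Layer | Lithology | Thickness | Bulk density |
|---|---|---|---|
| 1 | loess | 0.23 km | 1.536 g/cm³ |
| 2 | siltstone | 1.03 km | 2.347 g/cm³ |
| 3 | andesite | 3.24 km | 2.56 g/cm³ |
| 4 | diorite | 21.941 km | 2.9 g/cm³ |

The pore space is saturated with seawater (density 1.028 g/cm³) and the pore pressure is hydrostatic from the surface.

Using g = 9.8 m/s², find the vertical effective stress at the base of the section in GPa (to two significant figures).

Overburden (lithostatic) stress σ_v:
loess: 1536 kg/m³ × 9.8 m/s² × 230 m = 3.462×10^6 Pa = 3.462 MPa
siltstone: 2347 kg/m³ × 9.8 m/s² × 1030 m = 2.369×10^7 Pa = 23.69 MPa
andesite: 2560 kg/m³ × 9.8 m/s² × 3240 m = 8.129×10^7 Pa = 81.29 MPa
diorite: 2900 kg/m³ × 9.8 m/s² × 21941 m = 6.236×10^8 Pa = 623.6 MPa
Total = 3.462 + 23.69 + 81.29 + 623.6 = 732.00 MPa
Pore pressure P_p = 1028 kg/m³ × 9.8 m/s² × 26441 m = 2.664×10^8 Pa = 266.4 MPa
Effective stress σ' = σ_v − P_p = 732.0 − 266.4 = 465.62 MPa = 0.46562 GPa

0.47 GPa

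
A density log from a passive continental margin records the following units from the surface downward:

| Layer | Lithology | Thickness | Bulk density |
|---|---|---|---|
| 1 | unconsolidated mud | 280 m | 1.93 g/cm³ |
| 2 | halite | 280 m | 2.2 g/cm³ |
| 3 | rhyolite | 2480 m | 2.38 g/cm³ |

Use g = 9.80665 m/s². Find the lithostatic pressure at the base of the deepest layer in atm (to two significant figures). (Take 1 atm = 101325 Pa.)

unconsolidated mud: 1930 kg/m³ × 9.80665 m/s² × 280 m = 5.300×10^6 Pa = 52.30 atm
halite: 2200 kg/m³ × 9.80665 m/s² × 280 m = 6.041×10^6 Pa = 59.62 atm
rhyolite: 2380 kg/m³ × 9.80665 m/s² × 2480 m = 5.788×10^7 Pa = 571.3 atm
Total = 52.30 + 59.62 + 571.3 = 683.18 atm

680 atm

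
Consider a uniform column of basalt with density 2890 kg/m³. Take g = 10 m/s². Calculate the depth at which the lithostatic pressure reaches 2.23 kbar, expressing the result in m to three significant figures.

h = P/(ρg) = 2.23 kbar / (2890 kg/m³ × 10 m/s²) = 2.230×10^8 Pa / 28900 Pa/m = 7716.3 m

7720 m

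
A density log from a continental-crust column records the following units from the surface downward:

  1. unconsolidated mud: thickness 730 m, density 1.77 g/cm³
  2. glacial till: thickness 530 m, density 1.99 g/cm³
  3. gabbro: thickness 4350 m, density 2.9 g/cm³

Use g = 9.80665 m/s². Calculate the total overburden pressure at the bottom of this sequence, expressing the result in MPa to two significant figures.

unconsolidated mud: 1770 kg/m³ × 9.80665 m/s² × 730 m = 1.267×10^7 Pa = 12.67 MPa
glacial till: 1990 kg/m³ × 9.80665 m/s² × 530 m = 1.034×10^7 Pa = 10.34 MPa
gabbro: 2900 kg/m³ × 9.80665 m/s² × 4350 m = 1.237×10^8 Pa = 123.7 MPa
Total = 12.67 + 10.34 + 123.7 = 146.73 MPa

150 MPa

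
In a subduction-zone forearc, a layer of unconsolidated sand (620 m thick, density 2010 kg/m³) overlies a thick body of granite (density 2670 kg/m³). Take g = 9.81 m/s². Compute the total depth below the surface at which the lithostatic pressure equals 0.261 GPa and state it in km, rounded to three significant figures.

10.1 km

Pressure at base of upper layers: 2010×9.81×620 = 1.223×10^7 Pa = 0.01223 GPa
Remaining pressure to be supplied by granite: 2.610×10^8 − 1.223×10^7 = 2.488×10^8 Pa
Additional depth in granite = 2.488×10^8 Pa / (2670 kg/m³ × 9.81 m/s²) = 9497.9 m
Total depth = 620 m + 9497.9 m = 10118 m
= 10.118 km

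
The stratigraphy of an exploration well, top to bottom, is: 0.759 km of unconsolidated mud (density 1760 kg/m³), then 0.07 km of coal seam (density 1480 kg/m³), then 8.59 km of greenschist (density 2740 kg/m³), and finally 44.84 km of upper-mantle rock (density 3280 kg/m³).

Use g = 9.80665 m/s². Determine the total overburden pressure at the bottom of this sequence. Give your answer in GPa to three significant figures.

1.69 GPa

unconsolidated mud: 1760 kg/m³ × 9.80665 m/s² × 759 m = 1.310×10^7 Pa = 0.01310 GPa
coal seam: 1480 kg/m³ × 9.80665 m/s² × 70 m = 1.016×10^6 Pa = 1.016×10^-3 GPa
greenschist: 2740 kg/m³ × 9.80665 m/s² × 8590 m = 2.308×10^8 Pa = 0.2308 GPa
upper-mantle rock: 3280 kg/m³ × 9.80665 m/s² × 44840 m = 1.442×10^9 Pa = 1.442 GPa
Total = 0.01310 + 1.016×10^-3 + 0.2308 + 1.442 = 1.6872 GPa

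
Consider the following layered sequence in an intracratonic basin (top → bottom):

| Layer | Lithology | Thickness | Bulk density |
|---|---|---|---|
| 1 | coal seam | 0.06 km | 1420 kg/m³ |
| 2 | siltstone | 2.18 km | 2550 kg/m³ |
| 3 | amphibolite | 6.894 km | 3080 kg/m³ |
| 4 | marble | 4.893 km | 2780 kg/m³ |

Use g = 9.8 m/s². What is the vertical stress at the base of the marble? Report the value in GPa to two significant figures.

coal seam: 1420 kg/m³ × 9.8 m/s² × 60 m = 8.350×10^5 Pa = 8.350×10^-4 GPa
siltstone: 2550 kg/m³ × 9.8 m/s² × 2180 m = 5.448×10^7 Pa = 0.05448 GPa
amphibolite: 3080 kg/m³ × 9.8 m/s² × 6894 m = 2.081×10^8 Pa = 0.2081 GPa
marble: 2780 kg/m³ × 9.8 m/s² × 4893 m = 1.333×10^8 Pa = 0.1333 GPa
Total = 8.350×10^-4 + 0.05448 + 0.2081 + 0.1333 = 0.39671 GPa

0.40 GPa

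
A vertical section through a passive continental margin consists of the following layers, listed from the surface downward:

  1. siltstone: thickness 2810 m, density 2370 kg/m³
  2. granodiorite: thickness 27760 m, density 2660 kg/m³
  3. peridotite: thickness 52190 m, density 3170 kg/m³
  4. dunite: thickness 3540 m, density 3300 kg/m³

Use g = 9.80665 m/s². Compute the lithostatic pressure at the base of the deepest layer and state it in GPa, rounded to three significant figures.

2.53 GPa

siltstone: 2370 kg/m³ × 9.80665 m/s² × 2810 m = 6.531×10^7 Pa = 0.06531 GPa
granodiorite: 2660 kg/m³ × 9.80665 m/s² × 27760 m = 7.241×10^8 Pa = 0.7241 GPa
peridotite: 3170 kg/m³ × 9.80665 m/s² × 52190 m = 1.622×10^9 Pa = 1.622 GPa
dunite: 3300 kg/m³ × 9.80665 m/s² × 3540 m = 1.146×10^8 Pa = 0.1146 GPa
Total = 0.06531 + 0.7241 + 1.622 + 0.1146 = 2.5264 GPa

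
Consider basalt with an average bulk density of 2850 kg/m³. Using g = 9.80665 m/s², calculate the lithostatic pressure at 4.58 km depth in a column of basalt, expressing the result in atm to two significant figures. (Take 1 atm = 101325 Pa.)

1300 atm

basalt: 2850 kg/m³ × 9.80665 m/s² × 4580 m = 1.280×10^8 Pa = 1263 atm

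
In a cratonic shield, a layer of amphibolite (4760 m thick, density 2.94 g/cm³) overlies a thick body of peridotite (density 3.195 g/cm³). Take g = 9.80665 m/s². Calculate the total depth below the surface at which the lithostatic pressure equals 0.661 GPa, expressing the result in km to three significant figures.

Pressure at base of upper layers: 2940×9.80665×4760 = 1.372×10^8 Pa = 0.1372 GPa
Remaining pressure to be supplied by peridotite: 6.610×10^8 − 1.372×10^8 = 5.238×10^8 Pa
Additional depth in peridotite = 5.238×10^8 Pa / (3195 kg/m³ × 9.80665 m/s²) = 16716 m
Total depth = 4760 m + 16716 m = 21476 m
= 21.476 km

21.5 km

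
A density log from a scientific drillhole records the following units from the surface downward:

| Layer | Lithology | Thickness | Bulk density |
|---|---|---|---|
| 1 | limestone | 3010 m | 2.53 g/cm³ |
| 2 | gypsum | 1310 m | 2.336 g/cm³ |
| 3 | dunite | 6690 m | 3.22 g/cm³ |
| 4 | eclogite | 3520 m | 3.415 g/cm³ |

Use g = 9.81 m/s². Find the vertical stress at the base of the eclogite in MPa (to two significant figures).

limestone: 2530 kg/m³ × 9.81 m/s² × 3010 m = 7.471×10^7 Pa = 74.71 MPa
gypsum: 2336 kg/m³ × 9.81 m/s² × 1310 m = 3.002×10^7 Pa = 30.02 MPa
dunite: 3220 kg/m³ × 9.81 m/s² × 6690 m = 2.113×10^8 Pa = 211.3 MPa
eclogite: 3415 kg/m³ × 9.81 m/s² × 3520 m = 1.179×10^8 Pa = 117.9 MPa
Total = 74.71 + 30.02 + 211.3 + 117.9 = 433.98 MPa

430 MPa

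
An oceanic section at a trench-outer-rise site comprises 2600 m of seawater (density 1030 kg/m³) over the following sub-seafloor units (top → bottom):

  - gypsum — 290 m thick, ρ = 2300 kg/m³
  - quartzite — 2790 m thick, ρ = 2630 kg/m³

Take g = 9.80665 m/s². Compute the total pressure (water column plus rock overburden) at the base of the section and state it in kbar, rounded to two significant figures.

1.0 kbar

seawater: 1030 kg/m³ × 9.80665 m/s² × 2600 m = 2.626×10^7 Pa = 0.2626 kbar
gypsum: 2300 kg/m³ × 9.80665 m/s² × 290 m = 6.541×10^6 Pa = 0.06541 kbar
quartzite: 2630 kg/m³ × 9.80665 m/s² × 2790 m = 7.196×10^7 Pa = 0.7196 kbar
Total = 0.2626 + 0.06541 + 0.7196 = 1.0476 kbar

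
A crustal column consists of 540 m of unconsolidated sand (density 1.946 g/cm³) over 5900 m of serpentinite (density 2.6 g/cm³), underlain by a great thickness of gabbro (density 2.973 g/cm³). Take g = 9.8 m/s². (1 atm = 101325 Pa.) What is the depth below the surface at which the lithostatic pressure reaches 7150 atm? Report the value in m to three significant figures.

Pressure at base of upper layers: 1946×9.8×540 + 2600×9.8×5900 = 1.606×10^8 Pa = 1585 atm
Remaining pressure to be supplied by gabbro: 7.245×10^8 − 1.606×10^8 = 5.638×10^8 Pa
Additional depth in gabbro = 5.638×10^8 Pa / (2973 kg/m³ × 9.8 m/s²) = 19353 m
Total depth = 6440 m + 19353 m = 25793 m

25800 m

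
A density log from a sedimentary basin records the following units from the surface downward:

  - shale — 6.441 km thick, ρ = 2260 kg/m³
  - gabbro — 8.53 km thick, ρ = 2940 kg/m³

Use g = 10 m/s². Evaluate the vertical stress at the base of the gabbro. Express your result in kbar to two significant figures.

shale: 2260 kg/m³ × 10 m/s² × 6441 m = 1.456×10^8 Pa = 1.456 kbar
gabbro: 2940 kg/m³ × 10 m/s² × 8530 m = 2.508×10^8 Pa = 2.508 kbar
Total = 1.456 + 2.508 = 3.9635 kbar

4.0 kbar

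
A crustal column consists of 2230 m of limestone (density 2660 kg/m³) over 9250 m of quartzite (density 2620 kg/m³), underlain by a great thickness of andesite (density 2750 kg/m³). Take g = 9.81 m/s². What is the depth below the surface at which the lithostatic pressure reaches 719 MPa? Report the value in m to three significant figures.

Pressure at base of upper layers: 2660×9.81×2230 + 2620×9.81×9250 = 2.959×10^8 Pa = 295.9 MPa
Remaining pressure to be supplied by andesite: 7.190×10^8 − 2.959×10^8 = 4.231×10^8 Pa
Additional depth in andesite = 4.231×10^8 Pa / (2750 kg/m³ × 9.81 m/s²) = 15682 m
Total depth = 11480 m + 15682 m = 27162 m

27200 m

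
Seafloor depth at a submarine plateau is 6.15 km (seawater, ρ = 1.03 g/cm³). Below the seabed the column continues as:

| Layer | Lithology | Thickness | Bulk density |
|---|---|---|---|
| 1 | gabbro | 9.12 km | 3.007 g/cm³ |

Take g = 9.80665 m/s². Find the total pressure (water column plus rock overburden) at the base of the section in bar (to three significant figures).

seawater: 1030 kg/m³ × 9.80665 m/s² × 6150 m = 6.212×10^7 Pa = 621.2 bar
gabbro: 3007 kg/m³ × 9.80665 m/s² × 9120 m = 2.689×10^8 Pa = 2689 bar
Total = 621.2 + 2689 = 3310.6 bar

3310 bar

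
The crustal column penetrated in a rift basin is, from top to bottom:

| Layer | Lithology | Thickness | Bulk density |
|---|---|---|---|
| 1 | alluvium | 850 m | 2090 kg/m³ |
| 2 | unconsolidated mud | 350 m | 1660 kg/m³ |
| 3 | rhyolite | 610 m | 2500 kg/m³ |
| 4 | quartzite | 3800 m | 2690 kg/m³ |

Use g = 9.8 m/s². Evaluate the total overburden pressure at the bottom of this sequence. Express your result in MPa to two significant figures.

140 MPa

alluvium: 2090 kg/m³ × 9.8 m/s² × 850 m = 1.741×10^7 Pa = 17.41 MPa
unconsolidated mud: 1660 kg/m³ × 9.8 m/s² × 350 m = 5.694×10^6 Pa = 5.694 MPa
rhyolite: 2500 kg/m³ × 9.8 m/s² × 610 m = 1.494×10^7 Pa = 14.95 MPa
quartzite: 2690 kg/m³ × 9.8 m/s² × 3800 m = 1.002×10^8 Pa = 100.2 MPa
Total = 17.41 + 5.694 + 14.95 + 100.2 = 138.22 MPa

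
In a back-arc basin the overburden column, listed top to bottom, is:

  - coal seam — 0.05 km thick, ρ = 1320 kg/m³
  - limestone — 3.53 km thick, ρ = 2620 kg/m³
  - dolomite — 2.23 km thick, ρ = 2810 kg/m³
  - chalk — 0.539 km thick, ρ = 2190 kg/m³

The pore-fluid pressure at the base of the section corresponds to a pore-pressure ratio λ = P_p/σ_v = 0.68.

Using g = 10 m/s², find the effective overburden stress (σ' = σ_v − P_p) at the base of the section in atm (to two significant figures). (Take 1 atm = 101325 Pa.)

Overburden (lithostatic) stress σ_v:
coal seam: 1320 kg/m³ × 10 m/s² × 50 m = 6.600×10^5 Pa = 0.6600 MPa
limestone: 2620 kg/m³ × 10 m/s² × 3530 m = 9.249×10^7 Pa = 92.49 MPa
dolomite: 2810 kg/m³ × 10 m/s² × 2230 m = 6.266×10^7 Pa = 62.66 MPa
chalk: 2190 kg/m³ × 10 m/s² × 539 m = 1.180×10^7 Pa = 11.80 MPa
Total = 0.6600 + 92.49 + 62.66 + 11.80 = 167.61 MPa
Pore pressure P_p = λ·σ_v = 0.68 × 167.6 MPa = 114.0 MPa
Effective stress σ' = σ_v − P_p = 167.6 − 114.0 = 53.636 MPa = 529.35 atm

530 atm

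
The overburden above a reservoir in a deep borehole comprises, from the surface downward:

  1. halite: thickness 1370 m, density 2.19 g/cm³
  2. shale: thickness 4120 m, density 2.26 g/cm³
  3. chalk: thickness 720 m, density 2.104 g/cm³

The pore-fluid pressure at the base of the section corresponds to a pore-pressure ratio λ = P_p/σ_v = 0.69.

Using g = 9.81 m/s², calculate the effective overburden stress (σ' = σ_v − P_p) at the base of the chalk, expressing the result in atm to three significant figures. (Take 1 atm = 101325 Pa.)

415 atm

Overburden (lithostatic) stress σ_v:
halite: 2190 kg/m³ × 9.81 m/s² × 1370 m = 2.943×10^7 Pa = 29.43 MPa
shale: 2260 kg/m³ × 9.81 m/s² × 4120 m = 9.134×10^7 Pa = 91.34 MPa
chalk: 2104 kg/m³ × 9.81 m/s² × 720 m = 1.486×10^7 Pa = 14.86 MPa
Total = 29.43 + 91.34 + 14.86 = 135.64 MPa
Pore pressure P_p = λ·σ_v = 0.69 × 135.6 MPa = 93.59 MPa
Effective stress σ' = σ_v − P_p = 135.6 − 93.59 = 42.047 MPa = 414.98 atm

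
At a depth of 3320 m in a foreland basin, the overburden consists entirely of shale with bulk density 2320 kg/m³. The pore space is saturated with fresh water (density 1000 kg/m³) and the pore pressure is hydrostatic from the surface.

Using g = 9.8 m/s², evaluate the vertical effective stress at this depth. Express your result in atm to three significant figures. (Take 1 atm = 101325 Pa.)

Overburden (lithostatic) stress σ_v:
shale: 2320 kg/m³ × 9.8 m/s² × 3320 m = 7.548×10^7 Pa = 75.48 MPa
Pore pressure P_p = 1000 kg/m³ × 9.8 m/s² × 3320 m = 3.254×10^7 Pa = 32.54 MPa
Effective stress σ' = σ_v − P_p = 75.48 − 32.54 = 42.948 MPa = 423.86 atm

424 atm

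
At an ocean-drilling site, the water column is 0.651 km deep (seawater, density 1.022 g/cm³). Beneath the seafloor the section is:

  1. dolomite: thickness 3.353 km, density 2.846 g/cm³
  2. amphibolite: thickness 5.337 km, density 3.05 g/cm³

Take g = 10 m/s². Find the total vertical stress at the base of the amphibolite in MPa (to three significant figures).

265 MPa

seawater: 1022 kg/m³ × 10 m/s² × 651 m = 6.653×10^6 Pa = 6.653 MPa
dolomite: 2846 kg/m³ × 10 m/s² × 3353 m = 9.543×10^7 Pa = 95.43 MPa
amphibolite: 3050 kg/m³ × 10 m/s² × 5337 m = 1.628×10^8 Pa = 162.8 MPa
Total = 6.653 + 95.43 + 162.8 = 264.86 MPa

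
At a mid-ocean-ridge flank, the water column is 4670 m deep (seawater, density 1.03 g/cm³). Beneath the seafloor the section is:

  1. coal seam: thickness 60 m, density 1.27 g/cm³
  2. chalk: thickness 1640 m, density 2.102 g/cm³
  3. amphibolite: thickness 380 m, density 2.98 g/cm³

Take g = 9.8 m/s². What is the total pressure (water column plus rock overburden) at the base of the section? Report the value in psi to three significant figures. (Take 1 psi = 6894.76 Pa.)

13500 psi

seawater: 1030 kg/m³ × 9.8 m/s² × 4670 m = 4.714×10^7 Pa = 6837 psi
coal seam: 1270 kg/m³ × 9.8 m/s² × 60 m = 7.468×10^5 Pa = 108.3 psi
chalk: 2102 kg/m³ × 9.8 m/s² × 1640 m = 3.378×10^7 Pa = 4900 psi
amphibolite: 2980 kg/m³ × 9.8 m/s² × 380 m = 1.110×10^7 Pa = 1610 psi
Total = 6837 + 108.3 + 4900 + 1610 = 13455 psi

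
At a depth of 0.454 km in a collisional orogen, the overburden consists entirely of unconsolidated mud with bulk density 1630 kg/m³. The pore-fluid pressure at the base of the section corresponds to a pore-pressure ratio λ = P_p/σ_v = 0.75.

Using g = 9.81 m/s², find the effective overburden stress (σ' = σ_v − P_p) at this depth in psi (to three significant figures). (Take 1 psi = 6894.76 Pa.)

263 psi

Overburden (lithostatic) stress σ_v:
unconsolidated mud: 1630 kg/m³ × 9.81 m/s² × 454 m = 7.260×10^6 Pa = 7.260 MPa
Pore pressure P_p = λ·σ_v = 0.75 × 7.260 MPa = 5.445 MPa
Effective stress σ' = σ_v − P_p = 7.260 − 5.445 = 1.8149 MPa = 263.23 psi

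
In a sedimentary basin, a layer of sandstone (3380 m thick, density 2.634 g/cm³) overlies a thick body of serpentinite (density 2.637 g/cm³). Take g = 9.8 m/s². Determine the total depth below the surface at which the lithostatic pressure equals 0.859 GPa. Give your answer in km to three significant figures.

Pressure at base of upper layers: 2634×9.8×3380 = 8.725×10^7 Pa = 0.08725 GPa
Remaining pressure to be supplied by serpentinite: 8.590×10^8 − 8.725×10^7 = 7.718×10^8 Pa
Additional depth in serpentinite = 7.718×10^8 Pa / (2637 kg/m³ × 9.8 m/s²) = 29864 m
Total depth = 3380 m + 29864 m = 33244 m
= 33.244 km

33.2 km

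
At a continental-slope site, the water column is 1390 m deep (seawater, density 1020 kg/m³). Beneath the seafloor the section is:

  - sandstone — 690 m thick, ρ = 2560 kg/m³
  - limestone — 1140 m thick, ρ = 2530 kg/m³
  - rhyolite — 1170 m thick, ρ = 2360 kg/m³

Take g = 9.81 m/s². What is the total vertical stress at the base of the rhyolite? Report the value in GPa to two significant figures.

0.087 GPa

seawater: 1020 kg/m³ × 9.81 m/s² × 1390 m = 1.391×10^7 Pa = 0.01391 GPa
sandstone: 2560 kg/m³ × 9.81 m/s² × 690 m = 1.733×10^7 Pa = 0.01733 GPa
limestone: 2530 kg/m³ × 9.81 m/s² × 1140 m = 2.829×10^7 Pa = 0.02829 GPa
rhyolite: 2360 kg/m³ × 9.81 m/s² × 1170 m = 2.709×10^7 Pa = 0.02709 GPa
Total = 0.01391 + 0.01733 + 0.02829 + 0.02709 = 0.086618 GPa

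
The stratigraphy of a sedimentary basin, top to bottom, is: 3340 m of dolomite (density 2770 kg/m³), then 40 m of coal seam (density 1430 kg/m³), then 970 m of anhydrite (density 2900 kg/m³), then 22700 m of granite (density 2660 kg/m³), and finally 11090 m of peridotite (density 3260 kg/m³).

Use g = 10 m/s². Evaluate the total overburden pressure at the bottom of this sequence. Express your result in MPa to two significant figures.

dolomite: 2770 kg/m³ × 10 m/s² × 3340 m = 9.252×10^7 Pa = 92.52 MPa
coal seam: 1430 kg/m³ × 10 m/s² × 40 m = 5.720×10^5 Pa = 0.5720 MPa
anhydrite: 2900 kg/m³ × 10 m/s² × 970 m = 2.813×10^7 Pa = 28.13 MPa
granite: 2660 kg/m³ × 10 m/s² × 22700 m = 6.038×10^8 Pa = 603.8 MPa
peridotite: 3260 kg/m³ × 10 m/s² × 11090 m = 3.615×10^8 Pa = 361.5 MPa
Total = 92.52 + 0.5720 + 28.13 + 603.8 + 361.5 = 1086.6 MPa

1100 MPa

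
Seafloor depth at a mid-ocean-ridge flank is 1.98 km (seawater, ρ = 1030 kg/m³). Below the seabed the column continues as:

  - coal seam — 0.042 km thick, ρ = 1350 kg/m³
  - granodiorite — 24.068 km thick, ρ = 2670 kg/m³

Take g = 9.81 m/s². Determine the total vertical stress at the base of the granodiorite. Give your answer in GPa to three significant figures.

0.651 GPa

seawater: 1030 kg/m³ × 9.81 m/s² × 1980 m = 2.001×10^7 Pa = 0.02001 GPa
coal seam: 1350 kg/m³ × 9.81 m/s² × 42 m = 5.562×10^5 Pa = 5.562×10^-4 GPa
granodiorite: 2670 kg/m³ × 9.81 m/s² × 24068 m = 6.304×10^8 Pa = 0.6304 GPa
Total = 0.02001 + 5.562×10^-4 + 0.6304 = 0.65097 GPa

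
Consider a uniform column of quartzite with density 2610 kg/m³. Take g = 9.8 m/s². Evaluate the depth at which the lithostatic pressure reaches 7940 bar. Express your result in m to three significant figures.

31000 m

h = P/(ρg) = 7940 bar / (2610 kg/m³ × 9.8 m/s²) = 7.940×10^8 Pa / 25578 Pa/m = 31042 m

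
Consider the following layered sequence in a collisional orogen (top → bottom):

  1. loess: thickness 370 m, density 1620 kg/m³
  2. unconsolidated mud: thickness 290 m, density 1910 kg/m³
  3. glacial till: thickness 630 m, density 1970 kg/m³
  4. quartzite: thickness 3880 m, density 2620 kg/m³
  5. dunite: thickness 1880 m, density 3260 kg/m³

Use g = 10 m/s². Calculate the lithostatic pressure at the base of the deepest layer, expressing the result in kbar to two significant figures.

loess: 1620 kg/m³ × 10 m/s² × 370 m = 5.994×10^6 Pa = 0.05994 kbar
unconsolidated mud: 1910 kg/m³ × 10 m/s² × 290 m = 5.539×10^6 Pa = 0.05539 kbar
glacial till: 1970 kg/m³ × 10 m/s² × 630 m = 1.241×10^7 Pa = 0.1241 kbar
quartzite: 2620 kg/m³ × 10 m/s² × 3880 m = 1.017×10^8 Pa = 1.017 kbar
dunite: 3260 kg/m³ × 10 m/s² × 1880 m = 6.129×10^7 Pa = 0.6129 kbar
Total = 0.05994 + 0.05539 + 0.1241 + 1.017 + 0.6129 = 1.8689 kbar

1.9 kbar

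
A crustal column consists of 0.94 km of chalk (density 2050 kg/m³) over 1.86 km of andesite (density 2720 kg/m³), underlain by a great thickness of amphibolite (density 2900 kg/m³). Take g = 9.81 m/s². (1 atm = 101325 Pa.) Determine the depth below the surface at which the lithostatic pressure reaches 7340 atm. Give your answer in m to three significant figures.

Pressure at base of upper layers: 2050×9.81×940 + 2720×9.81×1860 = 6.853×10^7 Pa = 676.4 atm
Remaining pressure to be supplied by amphibolite: 7.437×10^8 − 6.853×10^7 = 6.752×10^8 Pa
Additional depth in amphibolite = 6.752×10^8 Pa / (2900 kg/m³ × 9.81 m/s²) = 23733 m
Total depth = 2800 m + 23733 m = 26533 m

26500 m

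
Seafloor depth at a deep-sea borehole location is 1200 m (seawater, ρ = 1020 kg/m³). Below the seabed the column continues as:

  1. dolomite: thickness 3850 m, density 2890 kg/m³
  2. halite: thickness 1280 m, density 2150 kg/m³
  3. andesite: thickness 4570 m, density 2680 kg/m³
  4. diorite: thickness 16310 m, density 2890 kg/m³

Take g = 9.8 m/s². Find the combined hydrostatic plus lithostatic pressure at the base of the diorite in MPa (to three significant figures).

730 MPa

seawater: 1020 kg/m³ × 9.8 m/s² × 1200 m = 1.200×10^7 Pa = 12.00 MPa
dolomite: 2890 kg/m³ × 9.8 m/s² × 3850 m = 1.090×10^8 Pa = 109.0 MPa
halite: 2150 kg/m³ × 9.8 m/s² × 1280 m = 2.697×10^7 Pa = 26.97 MPa
andesite: 2680 kg/m³ × 9.8 m/s² × 4570 m = 1.200×10^8 Pa = 120.0 MPa
diorite: 2890 kg/m³ × 9.8 m/s² × 16310 m = 4.619×10^8 Pa = 461.9 MPa
Total = 12.00 + 109.0 + 26.97 + 120.0 + 461.9 = 729.96 MPa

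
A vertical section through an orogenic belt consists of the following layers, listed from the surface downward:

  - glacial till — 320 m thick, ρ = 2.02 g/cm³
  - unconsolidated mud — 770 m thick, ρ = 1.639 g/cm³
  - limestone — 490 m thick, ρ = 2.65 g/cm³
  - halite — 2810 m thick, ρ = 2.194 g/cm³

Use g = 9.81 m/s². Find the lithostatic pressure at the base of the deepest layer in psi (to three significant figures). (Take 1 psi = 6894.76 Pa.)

13300 psi

glacial till: 2020 kg/m³ × 9.81 m/s² × 320 m = 6.341×10^6 Pa = 919.7 psi
unconsolidated mud: 1639 kg/m³ × 9.81 m/s² × 770 m = 1.238×10^7 Pa = 1796 psi
limestone: 2650 kg/m³ × 9.81 m/s² × 490 m = 1.274×10^7 Pa = 1848 psi
halite: 2194 kg/m³ × 9.81 m/s² × 2810 m = 6.048×10^7 Pa = 8772 psi
Total = 919.7 + 1796 + 1848 + 8772 = 13335 psi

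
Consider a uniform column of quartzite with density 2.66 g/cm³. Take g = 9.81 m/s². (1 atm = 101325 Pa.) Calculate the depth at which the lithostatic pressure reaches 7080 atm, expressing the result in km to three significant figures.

h = P/(ρg) = 7080 atm / (2660 kg/m³ × 9.81 m/s²) = 7.174×10^8 Pa / 26095 Pa/m = 27492 m
= 27.492 km

27.5 km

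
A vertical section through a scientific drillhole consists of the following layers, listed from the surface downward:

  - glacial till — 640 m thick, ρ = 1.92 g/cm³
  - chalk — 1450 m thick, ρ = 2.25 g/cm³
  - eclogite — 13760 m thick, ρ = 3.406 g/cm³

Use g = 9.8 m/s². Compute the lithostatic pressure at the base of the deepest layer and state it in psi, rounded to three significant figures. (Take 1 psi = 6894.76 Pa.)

73000 psi

glacial till: 1920 kg/m³ × 9.8 m/s² × 640 m = 1.204×10^7 Pa = 1747 psi
chalk: 2250 kg/m³ × 9.8 m/s² × 1450 m = 3.197×10^7 Pa = 4637 psi
eclogite: 3406 kg/m³ × 9.8 m/s² × 13760 m = 4.593×10^8 Pa = 66615 psi
Total = 1747 + 4637 + 66615 = 72999 psi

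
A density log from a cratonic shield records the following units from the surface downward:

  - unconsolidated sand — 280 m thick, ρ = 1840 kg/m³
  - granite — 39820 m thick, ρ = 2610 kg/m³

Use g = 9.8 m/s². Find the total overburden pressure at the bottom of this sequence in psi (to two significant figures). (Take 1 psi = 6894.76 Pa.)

unconsolidated sand: 1840 kg/m³ × 9.8 m/s² × 280 m = 5.049×10^6 Pa = 732.3 psi
granite: 2610 kg/m³ × 9.8 m/s² × 39820 m = 1.019×10^9 Pa = 1.477×10^5 psi
Total = 732.3 + 1.477×10^5 = 1.4846×10^5 psi

150000 psi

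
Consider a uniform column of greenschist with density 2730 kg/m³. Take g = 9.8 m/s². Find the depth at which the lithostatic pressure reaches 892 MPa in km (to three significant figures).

h = P/(ρg) = 892 MPa / (2730 kg/m³ × 9.8 m/s²) = 8.920×10^8 Pa / 26754 Pa/m = 33341 m
= 33.341 km

33.3 km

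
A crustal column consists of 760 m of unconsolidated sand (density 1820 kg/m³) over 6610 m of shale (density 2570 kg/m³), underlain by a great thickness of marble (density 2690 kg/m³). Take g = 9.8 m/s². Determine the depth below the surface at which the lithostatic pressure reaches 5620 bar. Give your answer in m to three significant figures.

21900 m

Pressure at base of upper layers: 1820×9.8×760 + 2570×9.8×6610 = 1.800×10^8 Pa = 1800 bar
Remaining pressure to be supplied by marble: 5.620×10^8 − 1.800×10^8 = 3.820×10^8 Pa
Additional depth in marble = 3.820×10^8 Pa / (2690 kg/m³ × 9.8 m/s²) = 14489 m
Total depth = 7370 m + 14489 m = 21859 m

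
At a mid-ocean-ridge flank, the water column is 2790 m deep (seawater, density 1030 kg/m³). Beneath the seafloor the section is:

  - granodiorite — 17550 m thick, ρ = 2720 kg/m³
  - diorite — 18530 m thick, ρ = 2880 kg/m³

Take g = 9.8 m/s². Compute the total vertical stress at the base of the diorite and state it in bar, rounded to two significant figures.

10000 bar

seawater: 1030 kg/m³ × 9.8 m/s² × 2790 m = 2.816×10^7 Pa = 281.6 bar
granodiorite: 2720 kg/m³ × 9.8 m/s² × 17550 m = 4.678×10^8 Pa = 4678 bar
diorite: 2880 kg/m³ × 9.8 m/s² × 18530 m = 5.230×10^8 Pa = 5230 bar
Total = 281.6 + 4678 + 5230 = 10190 bar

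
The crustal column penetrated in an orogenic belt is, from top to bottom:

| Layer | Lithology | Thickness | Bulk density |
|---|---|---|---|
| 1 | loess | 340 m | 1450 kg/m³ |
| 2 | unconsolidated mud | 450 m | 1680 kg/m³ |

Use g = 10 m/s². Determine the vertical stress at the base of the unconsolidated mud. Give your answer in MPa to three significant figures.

12.5 MPa

loess: 1450 kg/m³ × 10 m/s² × 340 m = 4.930×10^6 Pa = 4.930 MPa
unconsolidated mud: 1680 kg/m³ × 10 m/s² × 450 m = 7.560×10^6 Pa = 7.560 MPa
Total = 4.930 + 7.560 = 12.490 MPa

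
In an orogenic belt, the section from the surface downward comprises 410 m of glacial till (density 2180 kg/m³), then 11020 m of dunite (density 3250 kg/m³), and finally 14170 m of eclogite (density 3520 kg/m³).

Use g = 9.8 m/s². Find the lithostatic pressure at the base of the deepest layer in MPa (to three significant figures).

849 MPa

glacial till: 2180 kg/m³ × 9.8 m/s² × 410 m = 8.759×10^6 Pa = 8.759 MPa
dunite: 3250 kg/m³ × 9.8 m/s² × 11020 m = 3.510×10^8 Pa = 351.0 MPa
eclogite: 3520 kg/m³ × 9.8 m/s² × 14170 m = 4.888×10^8 Pa = 488.8 MPa
Total = 8.759 + 351.0 + 488.8 = 848.55 MPa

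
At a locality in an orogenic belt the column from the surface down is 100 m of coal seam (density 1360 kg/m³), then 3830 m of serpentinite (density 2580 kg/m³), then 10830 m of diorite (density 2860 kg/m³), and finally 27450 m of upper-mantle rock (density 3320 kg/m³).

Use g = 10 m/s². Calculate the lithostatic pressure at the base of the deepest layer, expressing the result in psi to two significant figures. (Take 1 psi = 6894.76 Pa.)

coal seam: 1360 kg/m³ × 10 m/s² × 100 m = 1.360×10^6 Pa = 197.3 psi
serpentinite: 2580 kg/m³ × 10 m/s² × 3830 m = 9.881×10^7 Pa = 14332 psi
diorite: 2860 kg/m³ × 10 m/s² × 10830 m = 3.097×10^8 Pa = 44924 psi
upper-mantle rock: 3320 kg/m³ × 10 m/s² × 27450 m = 9.113×10^8 Pa = 1.322×10^5 psi
Total = 197.3 + 14332 + 44924 + 1.322×10^5 = 1.9163×10^5 psi

190000 psi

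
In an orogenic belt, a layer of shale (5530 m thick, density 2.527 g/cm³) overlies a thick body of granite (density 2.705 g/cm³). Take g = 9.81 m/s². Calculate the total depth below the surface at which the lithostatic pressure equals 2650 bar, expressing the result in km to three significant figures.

10.4 km

Pressure at base of upper layers: 2527×9.81×5530 = 1.371×10^8 Pa = 1371 bar
Remaining pressure to be supplied by granite: 2.650×10^8 − 1.371×10^8 = 1.279×10^8 Pa
Additional depth in granite = 1.279×10^8 Pa / (2705 kg/m³ × 9.81 m/s²) = 4820.3 m
Total depth = 5530 m + 4820.3 m = 10350 m
= 10.350 km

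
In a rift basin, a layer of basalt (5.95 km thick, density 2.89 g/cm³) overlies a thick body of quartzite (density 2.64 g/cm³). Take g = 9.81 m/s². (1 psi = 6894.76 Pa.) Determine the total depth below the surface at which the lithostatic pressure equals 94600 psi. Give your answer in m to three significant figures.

Pressure at base of upper layers: 2890×9.81×5950 = 1.687×10^8 Pa = 24466 psi
Remaining pressure to be supplied by quartzite: 6.522×10^8 − 1.687×10^8 = 4.836×10^8 Pa
Additional depth in quartzite = 4.836×10^8 Pa / (2640 kg/m³ × 9.81 m/s²) = 18671 m
Total depth = 5950 m + 18671 m = 24621 m

24600 m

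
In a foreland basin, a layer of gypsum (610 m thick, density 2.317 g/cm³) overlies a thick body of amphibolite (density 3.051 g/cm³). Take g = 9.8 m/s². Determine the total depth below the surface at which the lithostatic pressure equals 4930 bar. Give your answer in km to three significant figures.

Pressure at base of upper layers: 2317×9.8×610 = 1.385×10^7 Pa = 138.5 bar
Remaining pressure to be supplied by amphibolite: 4.930×10^8 − 1.385×10^7 = 4.791×10^8 Pa
Additional depth in amphibolite = 4.791×10^8 Pa / (3051 kg/m³ × 9.8 m/s²) = 16025 m
Total depth = 610 m + 16025 m = 16635 m
= 16.635 km

16.6 km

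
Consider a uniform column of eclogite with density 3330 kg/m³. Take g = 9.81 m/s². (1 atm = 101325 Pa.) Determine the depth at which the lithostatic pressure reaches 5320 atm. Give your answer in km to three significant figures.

16.5 km

h = P/(ρg) = 5320 atm / (3330 kg/m³ × 9.81 m/s²) = 5.390×10^8 Pa / 32667 Pa/m = 16501 m
= 16.501 km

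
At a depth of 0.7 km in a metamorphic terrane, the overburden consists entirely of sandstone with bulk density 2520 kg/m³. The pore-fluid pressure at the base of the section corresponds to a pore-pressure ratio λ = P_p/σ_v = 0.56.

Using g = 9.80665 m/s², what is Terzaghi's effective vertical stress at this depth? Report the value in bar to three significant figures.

Overburden (lithostatic) stress σ_v:
sandstone: 2520 kg/m³ × 9.80665 m/s² × 700 m = 1.730×10^7 Pa = 17.30 MPa
Pore pressure P_p = λ·σ_v = 0.56 × 17.30 MPa = 9.687 MPa
Effective stress σ' = σ_v − P_p = 17.30 − 9.687 = 7.6115 MPa = 76.115 bar

76.1 bar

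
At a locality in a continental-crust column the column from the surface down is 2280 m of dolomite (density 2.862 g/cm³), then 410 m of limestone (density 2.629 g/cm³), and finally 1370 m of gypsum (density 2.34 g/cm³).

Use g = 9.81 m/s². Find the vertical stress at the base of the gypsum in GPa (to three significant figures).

0.106 GPa

dolomite: 2862 kg/m³ × 9.81 m/s² × 2280 m = 6.401×10^7 Pa = 0.06401 GPa
limestone: 2629 kg/m³ × 9.81 m/s² × 410 m = 1.057×10^7 Pa = 0.01057 GPa
gypsum: 2340 kg/m³ × 9.81 m/s² × 1370 m = 3.145×10^7 Pa = 0.03145 GPa
Total = 0.06401 + 0.01057 + 0.03145 = 0.10604 GPa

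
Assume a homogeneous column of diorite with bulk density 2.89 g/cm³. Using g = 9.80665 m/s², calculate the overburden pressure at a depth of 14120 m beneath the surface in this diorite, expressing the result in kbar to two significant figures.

4.0 kbar

diorite: 2890 kg/m³ × 9.80665 m/s² × 14120 m = 4.002×10^8 Pa = 4.002 kbar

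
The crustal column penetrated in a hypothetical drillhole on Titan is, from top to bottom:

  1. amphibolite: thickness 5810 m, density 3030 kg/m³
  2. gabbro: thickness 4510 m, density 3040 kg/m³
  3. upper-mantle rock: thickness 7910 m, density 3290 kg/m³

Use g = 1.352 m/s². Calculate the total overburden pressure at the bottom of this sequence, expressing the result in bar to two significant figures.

amphibolite: 3030 kg/m³ × 1.352 m/s² × 5810 m = 2.380×10^7 Pa = 238.0 bar
gabbro: 3040 kg/m³ × 1.352 m/s² × 4510 m = 1.854×10^7 Pa = 185.4 bar
upper-mantle rock: 3290 kg/m³ × 1.352 m/s² × 7910 m = 3.518×10^7 Pa = 351.8 bar
Total = 238.0 + 185.4 + 351.8 = 775.22 bar

780 bar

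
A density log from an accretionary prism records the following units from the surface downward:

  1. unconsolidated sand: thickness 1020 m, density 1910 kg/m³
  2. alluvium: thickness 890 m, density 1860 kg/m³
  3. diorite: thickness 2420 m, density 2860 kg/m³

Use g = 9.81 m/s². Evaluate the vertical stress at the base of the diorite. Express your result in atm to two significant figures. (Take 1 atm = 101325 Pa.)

1000 atm

unconsolidated sand: 1910 kg/m³ × 9.81 m/s² × 1020 m = 1.911×10^7 Pa = 188.6 atm
alluvium: 1860 kg/m³ × 9.81 m/s² × 890 m = 1.624×10^7 Pa = 160.3 atm
diorite: 2860 kg/m³ × 9.81 m/s² × 2420 m = 6.790×10^7 Pa = 670.1 atm
Total = 188.6 + 160.3 + 670.1 = 1019.0 atm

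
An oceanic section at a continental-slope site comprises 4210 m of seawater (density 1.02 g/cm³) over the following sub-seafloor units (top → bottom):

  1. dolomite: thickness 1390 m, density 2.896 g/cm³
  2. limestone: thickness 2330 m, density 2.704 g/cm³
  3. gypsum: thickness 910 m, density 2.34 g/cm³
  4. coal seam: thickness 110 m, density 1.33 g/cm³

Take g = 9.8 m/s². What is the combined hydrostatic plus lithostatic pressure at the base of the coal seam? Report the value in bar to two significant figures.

1700 bar

seawater: 1020 kg/m³ × 9.8 m/s² × 4210 m = 4.208×10^7 Pa = 420.8 bar
dolomite: 2896 kg/m³ × 9.8 m/s² × 1390 m = 3.945×10^7 Pa = 394.5 bar
limestone: 2704 kg/m³ × 9.8 m/s² × 2330 m = 6.174×10^7 Pa = 617.4 bar
gypsum: 2340 kg/m³ × 9.8 m/s² × 910 m = 2.087×10^7 Pa = 208.7 bar
coal seam: 1330 kg/m³ × 9.8 m/s² × 110 m = 1.434×10^6 Pa = 14.34 bar
Total = 420.8 + 394.5 + 617.4 + 208.7 + 14.34 = 1655.8 bar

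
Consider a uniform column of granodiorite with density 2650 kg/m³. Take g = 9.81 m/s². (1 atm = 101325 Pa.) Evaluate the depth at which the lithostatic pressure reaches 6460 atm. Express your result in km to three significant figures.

25.2 km

h = P/(ρg) = 6460 atm / (2650 kg/m³ × 9.81 m/s²) = 6.546×10^8 Pa / 25996 Pa/m = 25179 m
= 25.179 km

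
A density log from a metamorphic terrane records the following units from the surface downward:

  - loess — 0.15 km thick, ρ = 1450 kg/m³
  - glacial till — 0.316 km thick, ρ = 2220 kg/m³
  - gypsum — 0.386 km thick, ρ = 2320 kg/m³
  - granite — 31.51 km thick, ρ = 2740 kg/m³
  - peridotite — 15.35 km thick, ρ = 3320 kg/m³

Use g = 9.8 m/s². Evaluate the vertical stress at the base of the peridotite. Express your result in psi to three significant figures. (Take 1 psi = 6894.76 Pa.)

loess: 1450 kg/m³ × 9.8 m/s² × 150 m = 2.132×10^6 Pa = 309.1 psi
glacial till: 2220 kg/m³ × 9.8 m/s² × 316 m = 6.875×10^6 Pa = 997.1 psi
gypsum: 2320 kg/m³ × 9.8 m/s² × 386 m = 8.776×10^6 Pa = 1273 psi
granite: 2740 kg/m³ × 9.8 m/s² × 31510 m = 8.461×10^8 Pa = 1.227×10^5 psi
peridotite: 3320 kg/m³ × 9.8 m/s² × 15350 m = 4.994×10^8 Pa = 72436 psi
Total = 309.1 + 997.1 + 1273 + 1.227×10^5 + 72436 = 1.9773×10^5 psi

198000 psi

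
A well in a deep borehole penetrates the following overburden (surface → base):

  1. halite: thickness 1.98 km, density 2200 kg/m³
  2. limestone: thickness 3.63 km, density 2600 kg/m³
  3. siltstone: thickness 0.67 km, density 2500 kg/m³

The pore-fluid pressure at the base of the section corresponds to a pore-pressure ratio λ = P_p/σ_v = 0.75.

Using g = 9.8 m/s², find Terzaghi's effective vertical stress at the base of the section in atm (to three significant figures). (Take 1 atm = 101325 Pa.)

374 atm

Overburden (lithostatic) stress σ_v:
halite: 2200 kg/m³ × 9.8 m/s² × 1980 m = 4.269×10^7 Pa = 42.69 MPa
limestone: 2600 kg/m³ × 9.8 m/s² × 3630 m = 9.249×10^7 Pa = 92.49 MPa
siltstone: 2500 kg/m³ × 9.8 m/s² × 670 m = 1.641×10^7 Pa = 16.41 MPa
Total = 42.69 + 92.49 + 16.41 = 151.60 MPa
Pore pressure P_p = λ·σ_v = 0.75 × 151.6 MPa = 113.7 MPa
Effective stress σ' = σ_v − P_p = 151.6 − 113.7 = 37.899 MPa = 374.03 atm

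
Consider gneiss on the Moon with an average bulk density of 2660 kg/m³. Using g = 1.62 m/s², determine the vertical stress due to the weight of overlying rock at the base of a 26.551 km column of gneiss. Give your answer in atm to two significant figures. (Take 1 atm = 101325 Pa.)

gneiss: 2660 kg/m³ × 1.62 m/s² × 26551 m = 1.144×10^8 Pa = 1129 atm

1100 atm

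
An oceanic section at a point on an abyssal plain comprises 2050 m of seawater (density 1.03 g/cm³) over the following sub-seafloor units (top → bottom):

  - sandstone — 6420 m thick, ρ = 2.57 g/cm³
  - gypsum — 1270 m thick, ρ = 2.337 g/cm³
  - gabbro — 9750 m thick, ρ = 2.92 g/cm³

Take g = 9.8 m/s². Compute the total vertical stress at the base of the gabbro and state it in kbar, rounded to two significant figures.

seawater: 1030 kg/m³ × 9.8 m/s² × 2050 m = 2.069×10^7 Pa = 0.2069 kbar
sandstone: 2570 kg/m³ × 9.8 m/s² × 6420 m = 1.617×10^8 Pa = 1.617 kbar
gypsum: 2337 kg/m³ × 9.8 m/s² × 1270 m = 2.909×10^7 Pa = 0.2909 kbar
gabbro: 2920 kg/m³ × 9.8 m/s² × 9750 m = 2.790×10^8 Pa = 2.790 kbar
Total = 0.2069 + 1.617 + 0.2909 + 2.790 = 4.9048 kbar

4.9 kbar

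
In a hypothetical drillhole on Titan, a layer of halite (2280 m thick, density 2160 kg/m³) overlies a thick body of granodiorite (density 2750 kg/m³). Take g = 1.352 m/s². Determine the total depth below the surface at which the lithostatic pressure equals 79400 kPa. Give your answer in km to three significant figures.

Pressure at base of upper layers: 2160×1.352×2280 = 6.658×10^6 Pa = 6658 kPa
Remaining pressure to be supplied by granodiorite: 7.940×10^7 − 6.658×10^6 = 7.274×10^7 Pa
Additional depth in granodiorite = 7.274×10^7 Pa / (2750 kg/m³ × 1.352 m/s²) = 19565 m
Total depth = 2280 m + 19565 m = 21845 m
= 21.845 km

21.8 km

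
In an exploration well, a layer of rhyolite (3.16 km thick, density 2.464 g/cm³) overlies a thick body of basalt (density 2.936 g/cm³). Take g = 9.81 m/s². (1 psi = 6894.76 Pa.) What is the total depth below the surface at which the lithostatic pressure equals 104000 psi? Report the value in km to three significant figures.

Pressure at base of upper layers: 2464×9.81×3160 = 7.638×10^7 Pa = 11078 psi
Remaining pressure to be supplied by basalt: 7.171×10^8 − 7.638×10^7 = 6.407×10^8 Pa
Additional depth in basalt = 6.407×10^8 Pa / (2936 kg/m³ × 9.81 m/s²) = 22244 m
Total depth = 3160 m + 22244 m = 25404 m
= 25.404 km

25.4 km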